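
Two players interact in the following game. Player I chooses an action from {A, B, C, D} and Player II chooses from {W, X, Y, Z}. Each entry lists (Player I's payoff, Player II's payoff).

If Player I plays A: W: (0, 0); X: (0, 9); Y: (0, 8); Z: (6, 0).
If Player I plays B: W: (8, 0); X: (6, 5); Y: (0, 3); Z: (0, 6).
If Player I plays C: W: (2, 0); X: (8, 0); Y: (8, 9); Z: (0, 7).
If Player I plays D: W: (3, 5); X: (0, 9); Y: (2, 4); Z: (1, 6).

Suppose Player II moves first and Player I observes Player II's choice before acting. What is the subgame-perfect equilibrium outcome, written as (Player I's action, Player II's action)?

(C, Y)

Solve by backward induction (Player II leads).
- W: Player I compares 0, 8, 2, 3 and picks B; Player II would get 0.
- X: Player I compares 0, 6, 8, 0 and picks C; Player II would get 0.
- Y: Player I compares 0, 0, 8, 2 and picks C; Player II would get 9.
- Z: Player I compares 6, 0, 0, 1 and picks A; Player II would get 0.
Among 0, 0, 9, 0, the best is 9 at Y. Subgame-perfect outcome: (C, Y) with payoffs (8, 9).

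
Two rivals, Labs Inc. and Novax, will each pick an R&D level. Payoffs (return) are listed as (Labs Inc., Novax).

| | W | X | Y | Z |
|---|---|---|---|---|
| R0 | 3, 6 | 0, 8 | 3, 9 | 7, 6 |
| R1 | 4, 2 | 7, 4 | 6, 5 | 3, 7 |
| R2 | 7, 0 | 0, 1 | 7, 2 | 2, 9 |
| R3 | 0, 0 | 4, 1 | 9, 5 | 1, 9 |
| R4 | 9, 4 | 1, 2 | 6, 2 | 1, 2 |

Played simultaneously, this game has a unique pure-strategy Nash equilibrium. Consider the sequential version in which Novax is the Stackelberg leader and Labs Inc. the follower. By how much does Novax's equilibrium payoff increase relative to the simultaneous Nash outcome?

2

Labs Inc. best-responds to each possible Novax move:
- W: BR = R4, leader payoff 4.
- X: BR = R1, leader payoff 4.
- Y: BR = R3, leader payoff 5.
- Z: BR = R0, leader payoff 6.
Among 4, 4, 5, 6, the best is 6 at Z. Subgame-perfect outcome: (R0, Z) with payoffs (7, 6).
Under simultaneous play:
Labs Inc.'s best replies: W→R4; X→R1; Y→R3; Z→R0.
Novax's best replies: R0→Y; R1→Z; R2→Z; R3→Z; R4→W.
The unique mutual best reply is (R4, W), giving (9, 4).
Novax's commitment gain: 6 − 4 = 2.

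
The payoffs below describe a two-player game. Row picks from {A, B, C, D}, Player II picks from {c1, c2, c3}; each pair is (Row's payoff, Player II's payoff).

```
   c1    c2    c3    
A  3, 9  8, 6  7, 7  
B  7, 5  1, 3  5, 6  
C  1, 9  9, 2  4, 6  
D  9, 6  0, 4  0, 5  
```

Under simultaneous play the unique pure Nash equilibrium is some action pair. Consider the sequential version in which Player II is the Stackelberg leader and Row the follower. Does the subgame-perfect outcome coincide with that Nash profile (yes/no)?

no

Work backward from Row's decision.
- c1 → Row plays D (best of 3, 7, 1, 9); Player II gets 6.
- c2 → Row plays C (best of 8, 1, 9, 0); Player II gets 2.
- c3 → Row plays A (best of 7, 5, 4, 0); Player II gets 7.
Among 6, 2, 7, the best is 7 at c3. Subgame-perfect outcome: (A, c3) with payoffs (7, 7).
Under simultaneous play:
Row's best replies: c1→D; c2→C; c3→A.
Player II's best replies: A→c1; B→c3; C→c1; D→c1.
The unique mutual best reply is (D, c1), giving (9, 6).
Sequential outcome (A, c3) differs from the Nash profile (D, c1).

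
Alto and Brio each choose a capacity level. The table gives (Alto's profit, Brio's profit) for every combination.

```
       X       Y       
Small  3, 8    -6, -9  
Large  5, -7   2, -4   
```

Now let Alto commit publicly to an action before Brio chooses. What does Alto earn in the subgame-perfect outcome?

3

Work backward from Brio's decision.
- Small → Brio plays X (best of 8, -9); Alto gets 3.
- Large → Brio plays Y (best of -7, -4); Alto gets 2.
Maximizing over 3, 2, Alto chooses Small. Subgame-perfect outcome: (Small, X) with payoffs (3, 8).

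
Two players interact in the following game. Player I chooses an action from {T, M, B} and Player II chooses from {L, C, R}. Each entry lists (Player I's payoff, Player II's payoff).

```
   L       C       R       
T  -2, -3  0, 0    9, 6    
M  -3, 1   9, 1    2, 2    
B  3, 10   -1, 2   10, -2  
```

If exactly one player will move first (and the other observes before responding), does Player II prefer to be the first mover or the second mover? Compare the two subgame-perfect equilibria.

If Player I leads: Player II's best replies are T→R, M→R, B→L; Player I's induced payoffs 9, 2, 3; outcome (T, R), payoffs (9, 6).
If Player II leads: Player I's best replies are L→B, C→M, R→B; Player II's induced payoffs 10, 1, -2; outcome (B, L), payoffs (3, 10).
Player II gets 10 moving first and 6 moving second, so Player II prefers to move first.

first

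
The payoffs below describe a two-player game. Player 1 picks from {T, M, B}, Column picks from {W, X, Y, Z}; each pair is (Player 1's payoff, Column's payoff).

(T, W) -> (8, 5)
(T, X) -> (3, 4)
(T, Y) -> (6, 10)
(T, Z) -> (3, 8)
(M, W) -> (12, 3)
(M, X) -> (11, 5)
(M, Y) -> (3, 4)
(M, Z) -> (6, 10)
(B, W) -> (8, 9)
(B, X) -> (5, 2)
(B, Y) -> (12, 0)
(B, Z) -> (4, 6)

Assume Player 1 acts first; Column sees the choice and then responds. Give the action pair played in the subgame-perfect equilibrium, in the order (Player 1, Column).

Column best-responds to each possible Player 1 move:
- T: Column compares 5, 4, 10, 8 and picks Y; Player 1 would get 6.
- M: Column compares 3, 5, 4, 10 and picks Z; Player 1 would get 6.
- B: Column compares 9, 2, 0, 6 and picks W; Player 1 would get 8.
Among 6, 6, 8, the best is 8 at B. Subgame-perfect outcome: (B, W) with payoffs (8, 9).

(B, W)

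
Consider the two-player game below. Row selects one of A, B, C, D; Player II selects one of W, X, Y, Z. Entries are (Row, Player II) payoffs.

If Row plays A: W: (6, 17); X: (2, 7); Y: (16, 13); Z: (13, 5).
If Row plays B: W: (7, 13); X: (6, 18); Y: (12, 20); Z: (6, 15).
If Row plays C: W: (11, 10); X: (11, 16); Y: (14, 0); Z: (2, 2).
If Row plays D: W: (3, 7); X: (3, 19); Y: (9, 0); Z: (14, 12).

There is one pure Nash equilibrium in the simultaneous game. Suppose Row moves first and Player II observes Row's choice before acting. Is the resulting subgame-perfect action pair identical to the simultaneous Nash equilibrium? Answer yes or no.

Work backward from Player II's decision.
- A: Player II compares 17, 7, 13, 5 and picks W; Row would get 6.
- B: Player II compares 13, 18, 20, 15 and picks Y; Row would get 12.
- C: Player II compares 10, 16, 0, 2 and picks X; Row would get 11.
- D: Player II compares 7, 19, 0, 12 and picks X; Row would get 3.
Row's induced payoffs are 6, 12, 11, 3, so Row commits to B. Subgame-perfect outcome: (B, Y) with payoffs (12, 20).
For the simultaneous game, intersect best replies.
Row's best replies: W→C; X→C; Y→A; Z→D.
Player II's best replies: A→W; B→Y; C→X; D→X.
The unique mutual best reply is (C, X), giving (11, 16).
Sequential outcome (B, Y) differs from the Nash profile (C, X).

no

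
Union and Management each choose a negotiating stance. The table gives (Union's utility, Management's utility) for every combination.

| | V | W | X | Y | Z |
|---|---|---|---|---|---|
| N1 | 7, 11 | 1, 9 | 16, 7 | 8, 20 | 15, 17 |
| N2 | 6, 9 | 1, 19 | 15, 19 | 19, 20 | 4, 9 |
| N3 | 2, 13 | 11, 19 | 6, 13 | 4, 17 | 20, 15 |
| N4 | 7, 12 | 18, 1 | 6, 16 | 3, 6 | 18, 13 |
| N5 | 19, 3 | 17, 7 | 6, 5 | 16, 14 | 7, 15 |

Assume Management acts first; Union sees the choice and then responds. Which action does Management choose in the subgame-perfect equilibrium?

Solve by backward induction (Management leads).
- V → Union plays N5 (best of 7, 6, 2, 7, 19); Management gets 3.
- W → Union plays N4 (best of 1, 1, 11, 18, 17); Management gets 1.
- X → Union plays N1 (best of 16, 15, 6, 6, 6); Management gets 7.
- Y → Union plays N2 (best of 8, 19, 4, 3, 16); Management gets 20.
- Z → Union plays N3 (best of 15, 4, 20, 18, 7); Management gets 15.
Management's induced payoffs are 3, 1, 7, 20, 15, so Management commits to Y. Subgame-perfect outcome: (N2, Y) with payoffs (19, 20).

Y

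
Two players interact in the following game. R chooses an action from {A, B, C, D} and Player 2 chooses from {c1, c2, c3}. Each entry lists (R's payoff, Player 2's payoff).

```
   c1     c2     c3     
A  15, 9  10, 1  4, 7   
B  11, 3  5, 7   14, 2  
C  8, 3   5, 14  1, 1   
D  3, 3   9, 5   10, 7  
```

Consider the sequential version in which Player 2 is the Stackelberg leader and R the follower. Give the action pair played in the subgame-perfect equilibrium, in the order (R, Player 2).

(A, c1)

R best-responds to each possible Player 2 move:
- c1: BR = A, leader payoff 9.
- c2: BR = A, leader payoff 1.
- c3: BR = B, leader payoff 2.
Among 9, 1, 2, the best is 9 at c1. Subgame-perfect outcome: (A, c1) with payoffs (15, 9).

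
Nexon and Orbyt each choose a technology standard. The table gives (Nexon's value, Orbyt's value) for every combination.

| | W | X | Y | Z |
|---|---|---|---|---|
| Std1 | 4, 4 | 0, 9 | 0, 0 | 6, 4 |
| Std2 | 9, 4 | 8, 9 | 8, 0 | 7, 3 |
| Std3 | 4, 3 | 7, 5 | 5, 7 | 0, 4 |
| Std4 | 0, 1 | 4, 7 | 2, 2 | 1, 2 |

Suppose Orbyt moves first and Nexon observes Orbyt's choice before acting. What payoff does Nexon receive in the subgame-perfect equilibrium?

Nexon best-responds to each possible Orbyt move:
- W: BR = Std2, leader payoff 4.
- X: BR = Std2, leader payoff 9.
- Y: BR = Std2, leader payoff 0.
- Z: BR = Std2, leader payoff 3.
Maximizing over 4, 9, 0, 3, Orbyt chooses X. Subgame-perfect outcome: (Std2, X) with payoffs (8, 9).

8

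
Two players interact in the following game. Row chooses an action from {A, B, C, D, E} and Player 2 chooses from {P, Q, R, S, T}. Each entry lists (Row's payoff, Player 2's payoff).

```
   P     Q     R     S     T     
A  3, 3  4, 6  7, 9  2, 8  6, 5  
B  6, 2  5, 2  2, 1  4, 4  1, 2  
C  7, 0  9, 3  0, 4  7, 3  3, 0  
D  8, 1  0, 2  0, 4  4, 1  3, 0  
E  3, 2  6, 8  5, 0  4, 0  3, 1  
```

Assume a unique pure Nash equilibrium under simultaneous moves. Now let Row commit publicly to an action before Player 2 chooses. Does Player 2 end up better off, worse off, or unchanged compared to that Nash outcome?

unchanged

Backward induction with Row moving first.
- A: Player 2 compares 3, 6, 9, 8, 5 and picks R; Row would get 7.
- B: Player 2 compares 2, 2, 1, 4, 2 and picks S; Row would get 4.
- C: Player 2 compares 0, 3, 4, 3, 0 and picks R; Row would get 0.
- D: Player 2 compares 1, 2, 4, 1, 0 and picks R; Row would get 0.
- E: Player 2 compares 2, 8, 0, 0, 1 and picks Q; Row would get 6.
Maximizing over 7, 4, 0, 0, 6, Row chooses A. Subgame-perfect outcome: (A, R) with payoffs (7, 9).
Under simultaneous play:
Row's best replies: P→D; Q→C; R→A; S→C; T→A.
Player 2's best replies: A→R; B→S; C→R; D→R; E→Q.
Only (A, R) has each player best-responding; Nash payoffs (7, 9).
Player 2 earns 9 sequentially versus 9 at the Nash outcome: unchanged.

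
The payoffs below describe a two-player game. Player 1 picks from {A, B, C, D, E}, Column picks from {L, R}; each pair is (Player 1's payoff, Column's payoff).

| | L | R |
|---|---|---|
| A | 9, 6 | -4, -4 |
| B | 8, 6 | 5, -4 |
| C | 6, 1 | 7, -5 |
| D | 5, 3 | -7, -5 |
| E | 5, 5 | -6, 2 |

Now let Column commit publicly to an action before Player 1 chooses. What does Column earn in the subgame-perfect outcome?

6

Backward induction with Column moving first.
- L: Player 1 compares 9, 8, 6, 5, 5 and picks A; Column would get 6.
- R: Player 1 compares -4, 5, 7, -7, -6 and picks C; Column would get -5.
Column's induced payoffs are 6, -5, so Column commits to L. Subgame-perfect outcome: (A, L) with payoffs (9, 6).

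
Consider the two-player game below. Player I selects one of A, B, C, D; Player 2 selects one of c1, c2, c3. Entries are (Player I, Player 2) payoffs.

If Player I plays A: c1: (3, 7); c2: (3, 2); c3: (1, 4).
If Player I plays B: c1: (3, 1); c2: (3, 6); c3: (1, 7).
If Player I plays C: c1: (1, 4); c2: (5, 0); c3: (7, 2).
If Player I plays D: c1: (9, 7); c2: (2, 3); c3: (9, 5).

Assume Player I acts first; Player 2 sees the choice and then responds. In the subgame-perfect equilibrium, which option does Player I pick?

Backward induction with Player I moving first.
- A: BR = c1, leader payoff 3.
- B: BR = c3, leader payoff 1.
- C: BR = c1, leader payoff 1.
- D: BR = c1, leader payoff 9.
Among 3, 1, 1, 9, the best is 9 at D. Subgame-perfect outcome: (D, c1) with payoffs (9, 7).

D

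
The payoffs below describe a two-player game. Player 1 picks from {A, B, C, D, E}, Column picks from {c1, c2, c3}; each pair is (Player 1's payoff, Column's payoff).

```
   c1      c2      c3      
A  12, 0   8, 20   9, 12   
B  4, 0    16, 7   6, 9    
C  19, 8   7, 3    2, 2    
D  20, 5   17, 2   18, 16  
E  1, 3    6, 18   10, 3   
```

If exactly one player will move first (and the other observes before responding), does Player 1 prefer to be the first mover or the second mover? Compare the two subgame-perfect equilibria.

first

If Player 1 leads: Column's best replies are A→c2, B→c3, C→c1, D→c3, E→c2; Player 1's induced payoffs 8, 6, 19, 18, 6; outcome (C, c1), payoffs (19, 8).
If Column leads: Player 1's best replies are c1→D, c2→D, c3→D; Column's induced payoffs 5, 2, 16; outcome (D, c3), payoffs (18, 16).
Player 1 gets 19 moving first and 18 moving second, so Player 1 prefers to move first.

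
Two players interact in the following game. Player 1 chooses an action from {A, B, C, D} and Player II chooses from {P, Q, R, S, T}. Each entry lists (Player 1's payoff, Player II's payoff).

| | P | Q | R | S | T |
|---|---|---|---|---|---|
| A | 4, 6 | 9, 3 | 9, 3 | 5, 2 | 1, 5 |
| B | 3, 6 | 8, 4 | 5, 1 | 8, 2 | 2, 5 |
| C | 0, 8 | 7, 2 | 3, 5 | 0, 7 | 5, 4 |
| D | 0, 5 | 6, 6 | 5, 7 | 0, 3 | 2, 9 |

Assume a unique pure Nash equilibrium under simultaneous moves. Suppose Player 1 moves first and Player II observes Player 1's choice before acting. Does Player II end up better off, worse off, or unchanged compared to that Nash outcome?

Player II best-responds to each possible Player 1 move:
- A: BR = P, leader payoff 4.
- B: BR = P, leader payoff 3.
- C: BR = P, leader payoff 0.
- D: BR = T, leader payoff 2.
Among 4, 3, 0, 2, the best is 4 at A. Subgame-perfect outcome: (A, P) with payoffs (4, 6).
Now find the simultaneous Nash equilibrium.
Player 1's best replies: P→A; Q→A; R→A; S→B; T→C.
Player II's best replies: A→P; B→P; C→P; D→T.
The unique mutual best reply is (A, P), giving (4, 6).
Player II earns 6 sequentially versus 6 at the Nash outcome: unchanged.

unchanged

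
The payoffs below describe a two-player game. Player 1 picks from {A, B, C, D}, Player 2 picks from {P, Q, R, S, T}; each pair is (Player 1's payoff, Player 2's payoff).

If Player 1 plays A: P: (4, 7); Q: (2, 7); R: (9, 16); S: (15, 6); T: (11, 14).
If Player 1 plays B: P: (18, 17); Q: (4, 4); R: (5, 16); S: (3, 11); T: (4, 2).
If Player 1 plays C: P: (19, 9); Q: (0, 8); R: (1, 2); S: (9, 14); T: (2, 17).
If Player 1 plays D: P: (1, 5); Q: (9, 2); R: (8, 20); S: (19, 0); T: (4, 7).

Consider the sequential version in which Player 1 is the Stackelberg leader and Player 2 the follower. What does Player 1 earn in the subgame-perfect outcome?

Backward induction with Player 1 moving first.
- A: Player 2 compares 7, 7, 16, 6, 14 and picks R; Player 1 would get 9.
- B: Player 2 compares 17, 4, 16, 11, 2 and picks P; Player 1 would get 18.
- C: Player 2 compares 9, 8, 2, 14, 17 and picks T; Player 1 would get 2.
- D: Player 2 compares 5, 2, 20, 0, 7 and picks R; Player 1 would get 8.
Among 9, 18, 2, 8, the best is 18 at B. Subgame-perfect outcome: (B, P) with payoffs (18, 17).

18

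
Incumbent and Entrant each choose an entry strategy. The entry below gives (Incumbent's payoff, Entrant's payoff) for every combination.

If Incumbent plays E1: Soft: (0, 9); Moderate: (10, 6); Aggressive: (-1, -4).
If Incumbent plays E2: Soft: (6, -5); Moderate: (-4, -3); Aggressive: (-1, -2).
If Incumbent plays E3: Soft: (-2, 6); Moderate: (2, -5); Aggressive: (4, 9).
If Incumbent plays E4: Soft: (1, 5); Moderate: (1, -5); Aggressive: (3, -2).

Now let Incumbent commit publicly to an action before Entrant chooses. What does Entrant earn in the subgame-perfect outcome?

9

Work backward from Entrant's decision.
- E1: BR = Soft, leader payoff 0.
- E2: BR = Aggressive, leader payoff -1.
- E3: BR = Aggressive, leader payoff 4.
- E4: BR = Soft, leader payoff 1.
Maximizing over 0, -1, 4, 1, Incumbent chooses E3. Subgame-perfect outcome: (E3, Aggressive) with payoffs (4, 9).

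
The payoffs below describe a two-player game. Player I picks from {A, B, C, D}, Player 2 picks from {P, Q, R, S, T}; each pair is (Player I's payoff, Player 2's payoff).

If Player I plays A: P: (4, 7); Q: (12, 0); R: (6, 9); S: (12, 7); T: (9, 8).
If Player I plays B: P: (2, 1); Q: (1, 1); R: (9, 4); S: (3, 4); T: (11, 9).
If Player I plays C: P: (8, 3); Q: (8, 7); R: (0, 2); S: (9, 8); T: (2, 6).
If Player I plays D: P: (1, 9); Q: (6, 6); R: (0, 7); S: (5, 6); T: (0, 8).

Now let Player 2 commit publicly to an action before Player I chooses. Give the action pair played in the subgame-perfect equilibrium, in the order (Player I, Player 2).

Player I best-responds to each possible Player 2 move:
- P: Player I compares 4, 2, 8, 1 and picks C; Player 2 would get 3.
- Q: Player I compares 12, 1, 8, 6 and picks A; Player 2 would get 0.
- R: Player I compares 6, 9, 0, 0 and picks B; Player 2 would get 4.
- S: Player I compares 12, 3, 9, 5 and picks A; Player 2 would get 7.
- T: Player I compares 9, 11, 2, 0 and picks B; Player 2 would get 9.
Player 2's induced payoffs are 3, 0, 4, 7, 9, so Player 2 commits to T. Subgame-perfect outcome: (B, T) with payoffs (11, 9).

(B, T)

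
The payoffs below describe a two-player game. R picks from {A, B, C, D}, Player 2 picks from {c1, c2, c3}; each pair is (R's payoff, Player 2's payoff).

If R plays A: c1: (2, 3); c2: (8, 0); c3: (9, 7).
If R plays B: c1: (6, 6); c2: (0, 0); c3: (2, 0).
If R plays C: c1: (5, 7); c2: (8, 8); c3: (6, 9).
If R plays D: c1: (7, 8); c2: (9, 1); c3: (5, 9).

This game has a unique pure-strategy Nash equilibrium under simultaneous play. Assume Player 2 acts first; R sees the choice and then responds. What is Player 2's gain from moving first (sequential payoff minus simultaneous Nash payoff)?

1

R best-responds to each possible Player 2 move:
- c1: R compares 2, 6, 5, 7 and picks D; Player 2 would get 8.
- c2: R compares 8, 0, 8, 9 and picks D; Player 2 would get 1.
- c3: R compares 9, 2, 6, 5 and picks A; Player 2 would get 7.
Player 2's induced payoffs are 8, 1, 7, so Player 2 commits to c1. Subgame-perfect outcome: (D, c1) with payoffs (7, 8).
Under simultaneous play:
R's best replies: c1→D; c2→D; c3→A.
Player 2's best replies: A→c3; B→c1; C→c3; D→c3.
The unique mutual best reply is (A, c3), giving (9, 7).
Player 2's commitment gain: 8 − 7 = 1.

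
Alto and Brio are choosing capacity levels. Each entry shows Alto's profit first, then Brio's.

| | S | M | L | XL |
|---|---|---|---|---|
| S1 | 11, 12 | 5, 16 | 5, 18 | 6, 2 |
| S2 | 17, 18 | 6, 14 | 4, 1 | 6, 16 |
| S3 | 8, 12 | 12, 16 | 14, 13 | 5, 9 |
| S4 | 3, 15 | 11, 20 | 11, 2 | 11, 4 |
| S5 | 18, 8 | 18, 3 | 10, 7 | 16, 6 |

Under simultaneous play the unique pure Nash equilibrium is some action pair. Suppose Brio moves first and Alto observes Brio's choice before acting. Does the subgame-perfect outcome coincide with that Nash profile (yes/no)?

no

Alto best-responds to each possible Brio move:
- S: BR = S5, leader payoff 8.
- M: BR = S5, leader payoff 3.
- L: BR = S3, leader payoff 13.
- XL: BR = S5, leader payoff 6.
Brio's induced payoffs are 8, 3, 13, 6, so Brio commits to L. Subgame-perfect outcome: (S3, L) with payoffs (14, 13).
Now find the simultaneous Nash equilibrium.
Alto's best replies: S→S5; M→S5; L→S3; XL→S5.
Brio's best replies: S1→L; S2→S; S3→M; S4→M; S5→S.
Only (S5, S) has each player best-responding; Nash payoffs (18, 8).
Sequential outcome (S3, L) differs from the Nash profile (S5, S).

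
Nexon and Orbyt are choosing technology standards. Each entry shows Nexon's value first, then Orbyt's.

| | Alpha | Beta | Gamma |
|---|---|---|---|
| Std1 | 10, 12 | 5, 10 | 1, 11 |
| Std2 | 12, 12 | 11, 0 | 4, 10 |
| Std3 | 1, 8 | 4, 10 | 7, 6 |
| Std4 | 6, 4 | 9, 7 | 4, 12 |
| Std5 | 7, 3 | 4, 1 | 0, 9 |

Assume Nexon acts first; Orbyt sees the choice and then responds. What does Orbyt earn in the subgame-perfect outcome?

12

Backward induction with Nexon moving first.
- Std1 → Orbyt plays Alpha (best of 12, 10, 11); Nexon gets 10.
- Std2 → Orbyt plays Alpha (best of 12, 0, 10); Nexon gets 12.
- Std3 → Orbyt plays Beta (best of 8, 10, 6); Nexon gets 4.
- Std4 → Orbyt plays Gamma (best of 4, 7, 12); Nexon gets 4.
- Std5 → Orbyt plays Gamma (best of 3, 1, 9); Nexon gets 0.
Nexon's induced payoffs are 10, 12, 4, 4, 0, so Nexon commits to Std2. Subgame-perfect outcome: (Std2, Alpha) with payoffs (12, 12).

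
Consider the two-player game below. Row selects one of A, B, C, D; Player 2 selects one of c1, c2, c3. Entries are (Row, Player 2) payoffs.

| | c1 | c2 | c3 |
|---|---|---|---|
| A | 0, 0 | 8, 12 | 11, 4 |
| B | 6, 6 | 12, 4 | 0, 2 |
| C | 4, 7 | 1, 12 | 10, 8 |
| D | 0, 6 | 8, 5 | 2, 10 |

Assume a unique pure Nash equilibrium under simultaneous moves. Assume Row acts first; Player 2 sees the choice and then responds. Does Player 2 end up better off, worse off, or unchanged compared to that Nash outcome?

Player 2 best-responds to each possible Row move:
- A: Player 2 compares 0, 12, 4 and picks c2; Row would get 8.
- B: Player 2 compares 6, 4, 2 and picks c1; Row would get 6.
- C: Player 2 compares 7, 12, 8 and picks c2; Row would get 1.
- D: Player 2 compares 6, 5, 10 and picks c3; Row would get 2.
Row's induced payoffs are 8, 6, 1, 2, so Row commits to A. Subgame-perfect outcome: (A, c2) with payoffs (8, 12).
Under simultaneous play:
Row's best replies: c1→B; c2→B; c3→A.
Player 2's best replies: A→c2; B→c1; C→c2; D→c3.
The unique mutual best reply is (B, c1), giving (6, 6).
Player 2 earns 12 sequentially versus 6 at the Nash outcome: better off.

better off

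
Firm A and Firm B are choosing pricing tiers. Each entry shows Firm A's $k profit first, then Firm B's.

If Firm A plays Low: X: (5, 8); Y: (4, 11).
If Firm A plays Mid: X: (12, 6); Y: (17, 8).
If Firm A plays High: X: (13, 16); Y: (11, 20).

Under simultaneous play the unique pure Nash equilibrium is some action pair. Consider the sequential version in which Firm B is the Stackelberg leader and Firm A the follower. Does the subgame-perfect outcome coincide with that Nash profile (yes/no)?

no

Firm A best-responds to each possible Firm B move:
- X: BR = High, leader payoff 16.
- Y: BR = Mid, leader payoff 8.
Maximizing over 16, 8, Firm B chooses X. Subgame-perfect outcome: (High, X) with payoffs (13, 16).
Under simultaneous play:
Firm A's best replies: X→High; Y→Mid.
Firm B's best replies: Low→Y; Mid→Y; High→Y.
The unique mutual best reply is (Mid, Y), giving (17, 8).
Sequential outcome (High, X) differs from the Nash profile (Mid, Y).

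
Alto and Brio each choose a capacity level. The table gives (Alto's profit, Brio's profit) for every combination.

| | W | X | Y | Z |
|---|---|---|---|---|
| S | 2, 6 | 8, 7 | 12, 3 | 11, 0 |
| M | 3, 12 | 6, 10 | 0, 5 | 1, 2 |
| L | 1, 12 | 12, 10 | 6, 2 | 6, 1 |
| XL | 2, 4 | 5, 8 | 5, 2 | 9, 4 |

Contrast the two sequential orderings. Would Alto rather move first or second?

If Alto leads: Brio's best replies are S→X, M→W, L→W, XL→X; Alto's induced payoffs 8, 3, 1, 5; outcome (S, X), payoffs (8, 7).
If Brio leads: Alto's best replies are W→M, X→L, Y→S, Z→S; Brio's induced payoffs 12, 10, 3, 0; outcome (M, W), payoffs (3, 12).
Alto gets 8 moving first and 3 moving second, so Alto prefers to move first.

first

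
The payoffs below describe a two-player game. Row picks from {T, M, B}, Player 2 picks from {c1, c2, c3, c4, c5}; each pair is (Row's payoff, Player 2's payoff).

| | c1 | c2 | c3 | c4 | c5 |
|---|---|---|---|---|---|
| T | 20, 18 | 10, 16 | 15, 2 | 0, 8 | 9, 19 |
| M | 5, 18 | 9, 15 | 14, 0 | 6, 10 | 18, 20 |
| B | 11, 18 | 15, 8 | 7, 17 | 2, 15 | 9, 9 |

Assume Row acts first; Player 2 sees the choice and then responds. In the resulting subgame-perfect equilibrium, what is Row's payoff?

18

Solve by backward induction (Row leads).
- T: Player 2 compares 18, 16, 2, 8, 19 and picks c5; Row would get 9.
- M: Player 2 compares 18, 15, 0, 10, 20 and picks c5; Row would get 18.
- B: Player 2 compares 18, 8, 17, 15, 9 and picks c1; Row would get 11.
Row's induced payoffs are 9, 18, 11, so Row commits to M. Subgame-perfect outcome: (M, c5) with payoffs (18, 20).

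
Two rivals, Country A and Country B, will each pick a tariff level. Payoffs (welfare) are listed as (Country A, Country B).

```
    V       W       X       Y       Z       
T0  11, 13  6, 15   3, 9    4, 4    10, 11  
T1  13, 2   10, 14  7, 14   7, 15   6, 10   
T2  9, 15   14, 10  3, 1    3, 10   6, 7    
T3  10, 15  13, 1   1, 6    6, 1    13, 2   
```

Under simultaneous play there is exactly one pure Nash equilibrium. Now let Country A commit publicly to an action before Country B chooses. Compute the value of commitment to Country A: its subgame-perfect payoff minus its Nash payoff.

Solve by backward induction (Country A leads).
- T0 → Country B plays W (best of 13, 15, 9, 4, 11); Country A gets 6.
- T1 → Country B plays Y (best of 2, 14, 14, 15, 10); Country A gets 7.
- T2 → Country B plays V (best of 15, 10, 1, 10, 7); Country A gets 9.
- T3 → Country B plays V (best of 15, 1, 6, 1, 2); Country A gets 10.
Maximizing over 6, 7, 9, 10, Country A chooses T3. Subgame-perfect outcome: (T3, V) with payoffs (10, 15).
Under simultaneous play:
Country A's best replies: V→T1; W→T2; X→T1; Y→T1; Z→T3.
Country B's best replies: T0→W; T1→Y; T2→V; T3→V.
The unique mutual best reply is (T1, Y), giving (7, 15).
Country A's commitment gain: 10 − 7 = 3.

3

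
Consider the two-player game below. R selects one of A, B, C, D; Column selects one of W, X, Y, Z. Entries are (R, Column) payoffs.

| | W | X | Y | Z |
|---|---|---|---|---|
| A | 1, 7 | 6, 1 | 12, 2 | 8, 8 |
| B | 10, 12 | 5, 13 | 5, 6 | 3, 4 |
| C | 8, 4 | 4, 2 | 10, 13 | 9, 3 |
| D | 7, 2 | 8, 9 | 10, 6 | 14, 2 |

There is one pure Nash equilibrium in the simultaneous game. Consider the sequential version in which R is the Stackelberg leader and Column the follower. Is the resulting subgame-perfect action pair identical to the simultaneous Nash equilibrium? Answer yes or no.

no

Work backward from Column's decision.
- A → Column plays Z (best of 7, 1, 2, 8); R gets 8.
- B → Column plays X (best of 12, 13, 6, 4); R gets 5.
- C → Column plays Y (best of 4, 2, 13, 3); R gets 10.
- D → Column plays X (best of 2, 9, 6, 2); R gets 8.
Maximizing over 8, 5, 10, 8, R chooses C. Subgame-perfect outcome: (C, Y) with payoffs (10, 13).
Now find the simultaneous Nash equilibrium.
R's best replies: W→B; X→D; Y→A; Z→D.
Column's best replies: A→Z; B→X; C→Y; D→X.
Only (D, X) has each player best-responding; Nash payoffs (8, 9).
Sequential outcome (C, Y) differs from the Nash profile (D, X).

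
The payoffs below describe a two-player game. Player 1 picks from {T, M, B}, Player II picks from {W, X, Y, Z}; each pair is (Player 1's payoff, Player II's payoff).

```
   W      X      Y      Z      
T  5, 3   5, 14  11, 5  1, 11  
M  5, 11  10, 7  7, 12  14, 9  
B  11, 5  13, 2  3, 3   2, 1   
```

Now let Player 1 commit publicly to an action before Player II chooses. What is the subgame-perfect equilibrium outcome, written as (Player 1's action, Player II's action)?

(B, W)

Solve by backward induction (Player 1 leads).
- T: BR = X, leader payoff 5.
- M: BR = Y, leader payoff 7.
- B: BR = W, leader payoff 11.
Player 1's induced payoffs are 5, 7, 11, so Player 1 commits to B. Subgame-perfect outcome: (B, W) with payoffs (11, 5).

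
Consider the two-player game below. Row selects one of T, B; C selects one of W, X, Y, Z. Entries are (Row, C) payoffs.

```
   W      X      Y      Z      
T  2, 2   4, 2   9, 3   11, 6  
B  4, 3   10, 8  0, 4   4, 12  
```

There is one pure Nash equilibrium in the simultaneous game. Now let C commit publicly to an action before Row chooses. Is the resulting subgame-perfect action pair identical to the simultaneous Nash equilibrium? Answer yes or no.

Backward induction with C moving first.
- W: BR = B, leader payoff 3.
- X: BR = B, leader payoff 8.
- Y: BR = T, leader payoff 3.
- Z: BR = T, leader payoff 6.
C's induced payoffs are 3, 8, 3, 6, so C commits to X. Subgame-perfect outcome: (B, X) with payoffs (10, 8).
Under simultaneous play:
Row's best replies: W→B; X→B; Y→T; Z→T.
C's best replies: T→Z; B→Z.
The unique mutual best reply is (T, Z), giving (11, 6).
Sequential outcome (B, X) differs from the Nash profile (T, Z).

no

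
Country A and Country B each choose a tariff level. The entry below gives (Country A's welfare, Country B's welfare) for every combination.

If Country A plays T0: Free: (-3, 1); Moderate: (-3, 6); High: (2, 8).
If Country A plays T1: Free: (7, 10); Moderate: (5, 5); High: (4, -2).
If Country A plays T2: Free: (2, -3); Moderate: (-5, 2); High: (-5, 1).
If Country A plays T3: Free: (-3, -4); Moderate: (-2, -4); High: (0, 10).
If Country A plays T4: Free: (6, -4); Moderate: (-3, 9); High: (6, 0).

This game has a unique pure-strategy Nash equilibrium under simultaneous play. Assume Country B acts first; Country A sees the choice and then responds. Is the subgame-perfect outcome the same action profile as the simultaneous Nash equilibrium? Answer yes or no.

yes

Country A best-responds to each possible Country B move:
- Free → Country A plays T1 (best of -3, 7, 2, -3, 6); Country B gets 10.
- Moderate → Country A plays T1 (best of -3, 5, -5, -2, -3); Country B gets 5.
- High → Country A plays T4 (best of 2, 4, -5, 0, 6); Country B gets 0.
Maximizing over 10, 5, 0, Country B chooses Free. Subgame-perfect outcome: (T1, Free) with payoffs (7, 10).
Under simultaneous play:
Country A's best replies: Free→T1; Moderate→T1; High→T4.
Country B's best replies: T0→High; T1→Free; T2→Moderate; T3→High; T4→Moderate.
The unique mutual best reply is (T1, Free), giving (7, 10).
Sequential outcome (T1, Free) coincides with the Nash profile (T1, Free).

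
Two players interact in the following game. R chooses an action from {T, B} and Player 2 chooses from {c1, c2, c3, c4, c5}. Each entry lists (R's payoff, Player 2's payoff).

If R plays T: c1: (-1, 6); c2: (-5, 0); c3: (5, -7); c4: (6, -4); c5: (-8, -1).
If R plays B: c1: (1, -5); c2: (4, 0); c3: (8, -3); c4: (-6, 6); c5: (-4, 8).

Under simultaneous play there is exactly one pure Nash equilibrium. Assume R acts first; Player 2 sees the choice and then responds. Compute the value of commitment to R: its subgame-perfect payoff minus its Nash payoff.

Player 2 best-responds to each possible R move:
- T: Player 2 compares 6, 0, -7, -4, -1 and picks c1; R would get -1.
- B: Player 2 compares -5, 0, -3, 6, 8 and picks c5; R would get -4.
Among -1, -4, the best is -1 at T. Subgame-perfect outcome: (T, c1) with payoffs (-1, 6).
Under simultaneous play:
R's best replies: c1→B; c2→B; c3→B; c4→T; c5→B.
Player 2's best replies: T→c1; B→c5.
The unique mutual best reply is (B, c5), giving (-4, 8).
R's commitment gain: -1 − -4 = 3.

3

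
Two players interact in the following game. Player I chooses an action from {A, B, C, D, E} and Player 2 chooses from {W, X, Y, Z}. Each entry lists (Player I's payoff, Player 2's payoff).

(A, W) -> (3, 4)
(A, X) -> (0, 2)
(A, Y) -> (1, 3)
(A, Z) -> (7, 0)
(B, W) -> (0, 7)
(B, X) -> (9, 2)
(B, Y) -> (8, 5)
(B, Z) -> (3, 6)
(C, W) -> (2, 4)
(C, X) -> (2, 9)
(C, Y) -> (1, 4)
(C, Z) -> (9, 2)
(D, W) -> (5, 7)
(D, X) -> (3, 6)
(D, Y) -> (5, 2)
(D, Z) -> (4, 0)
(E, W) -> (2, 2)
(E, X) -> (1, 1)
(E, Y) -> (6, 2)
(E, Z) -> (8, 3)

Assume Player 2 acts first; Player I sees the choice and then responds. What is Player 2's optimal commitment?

Solve by backward induction (Player 2 leads).
- W: BR = D, leader payoff 7.
- X: BR = B, leader payoff 2.
- Y: BR = B, leader payoff 5.
- Z: BR = C, leader payoff 2.
Among 7, 2, 5, 2, the best is 7 at W. Subgame-perfect outcome: (D, W) with payoffs (5, 7).

W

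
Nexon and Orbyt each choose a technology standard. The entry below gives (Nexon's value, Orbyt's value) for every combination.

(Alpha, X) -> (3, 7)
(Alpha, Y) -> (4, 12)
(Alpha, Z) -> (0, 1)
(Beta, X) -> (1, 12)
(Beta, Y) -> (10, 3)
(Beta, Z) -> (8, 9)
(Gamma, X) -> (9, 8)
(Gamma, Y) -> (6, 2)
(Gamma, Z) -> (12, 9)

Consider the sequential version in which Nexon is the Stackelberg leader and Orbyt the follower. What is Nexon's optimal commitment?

Gamma

Work backward from Orbyt's decision.
- Alpha: BR = Y, leader payoff 4.
- Beta: BR = X, leader payoff 1.
- Gamma: BR = Z, leader payoff 12.
Maximizing over 4, 1, 12, Nexon chooses Gamma. Subgame-perfect outcome: (Gamma, Z) with payoffs (12, 9).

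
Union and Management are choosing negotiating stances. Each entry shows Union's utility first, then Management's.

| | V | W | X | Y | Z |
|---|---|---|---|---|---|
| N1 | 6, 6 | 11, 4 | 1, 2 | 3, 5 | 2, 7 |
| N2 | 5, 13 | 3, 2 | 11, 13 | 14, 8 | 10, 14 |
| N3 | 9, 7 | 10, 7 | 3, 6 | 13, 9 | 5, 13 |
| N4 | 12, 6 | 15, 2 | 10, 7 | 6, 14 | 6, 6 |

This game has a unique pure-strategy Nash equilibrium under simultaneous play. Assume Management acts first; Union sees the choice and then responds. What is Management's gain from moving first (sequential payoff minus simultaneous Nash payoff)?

Union best-responds to each possible Management move:
- V → Union plays N4 (best of 6, 5, 9, 12); Management gets 6.
- W → Union plays N4 (best of 11, 3, 10, 15); Management gets 2.
- X → Union plays N2 (best of 1, 11, 3, 10); Management gets 13.
- Y → Union plays N2 (best of 3, 14, 13, 6); Management gets 8.
- Z → Union plays N2 (best of 2, 10, 5, 6); Management gets 14.
Maximizing over 6, 2, 13, 8, 14, Management chooses Z. Subgame-perfect outcome: (N2, Z) with payoffs (10, 14).
Now find the simultaneous Nash equilibrium.
Union's best replies: V→N4; W→N4; X→N2; Y→N2; Z→N2.
Management's best replies: N1→Z; N2→Z; N3→Z; N4→Y.
Only (N2, Z) has each player best-responding; Nash payoffs (10, 14).
Management's commitment gain: 14 − 14 = 0.

0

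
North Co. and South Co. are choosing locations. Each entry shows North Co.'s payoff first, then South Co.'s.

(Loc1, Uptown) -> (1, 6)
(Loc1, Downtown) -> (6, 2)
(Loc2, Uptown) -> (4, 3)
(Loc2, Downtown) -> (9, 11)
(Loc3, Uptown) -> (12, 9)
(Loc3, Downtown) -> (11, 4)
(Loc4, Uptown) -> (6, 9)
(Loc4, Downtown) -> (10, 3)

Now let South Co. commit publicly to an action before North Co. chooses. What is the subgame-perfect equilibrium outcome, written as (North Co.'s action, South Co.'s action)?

North Co. best-responds to each possible South Co. move:
- Uptown → North Co. plays Loc3 (best of 1, 4, 12, 6); South Co. gets 9.
- Downtown → North Co. plays Loc3 (best of 6, 9, 11, 10); South Co. gets 4.
Maximizing over 9, 4, South Co. chooses Uptown. Subgame-perfect outcome: (Loc3, Uptown) with payoffs (12, 9).

(Loc3, Uptown)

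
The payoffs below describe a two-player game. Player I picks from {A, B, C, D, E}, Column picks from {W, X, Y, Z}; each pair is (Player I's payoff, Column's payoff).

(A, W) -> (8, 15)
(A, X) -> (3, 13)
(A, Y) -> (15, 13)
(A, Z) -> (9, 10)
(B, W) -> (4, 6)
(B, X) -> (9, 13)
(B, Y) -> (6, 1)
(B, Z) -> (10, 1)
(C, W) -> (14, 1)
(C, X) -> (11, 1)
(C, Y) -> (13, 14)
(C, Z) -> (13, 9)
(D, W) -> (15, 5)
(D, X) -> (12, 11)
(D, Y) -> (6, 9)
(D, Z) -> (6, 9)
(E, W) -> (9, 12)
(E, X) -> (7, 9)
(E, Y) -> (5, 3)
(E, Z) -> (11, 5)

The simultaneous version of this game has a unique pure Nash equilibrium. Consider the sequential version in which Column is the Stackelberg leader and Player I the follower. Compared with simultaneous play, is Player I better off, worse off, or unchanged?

Player I best-responds to each possible Column move:
- W: BR = D, leader payoff 5.
- X: BR = D, leader payoff 11.
- Y: BR = A, leader payoff 13.
- Z: BR = C, leader payoff 9.
Column's induced payoffs are 5, 11, 13, 9, so Column commits to Y. Subgame-perfect outcome: (A, Y) with payoffs (15, 13).
Now find the simultaneous Nash equilibrium.
Player I's best replies: W→D; X→D; Y→A; Z→C.
Column's best replies: A→W; B→X; C→Y; D→X; E→W.
Only (D, X) has each player best-responding; Nash payoffs (12, 11).
Player I earns 15 sequentially versus 12 at the Nash outcome: better off.

better off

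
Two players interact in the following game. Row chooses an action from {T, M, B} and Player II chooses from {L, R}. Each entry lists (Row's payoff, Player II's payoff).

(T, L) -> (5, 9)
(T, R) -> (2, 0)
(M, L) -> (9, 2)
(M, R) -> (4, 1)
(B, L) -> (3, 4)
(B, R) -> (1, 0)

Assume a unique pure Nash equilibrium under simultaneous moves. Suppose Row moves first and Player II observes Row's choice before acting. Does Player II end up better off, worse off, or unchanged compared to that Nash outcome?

unchanged

Player II best-responds to each possible Row move:
- T → Player II plays L (best of 9, 0); Row gets 5.
- M → Player II plays L (best of 2, 1); Row gets 9.
- B → Player II plays L (best of 4, 0); Row gets 3.
Row's induced payoffs are 5, 9, 3, so Row commits to M. Subgame-perfect outcome: (M, L) with payoffs (9, 2).
Under simultaneous play:
Row's best replies: L→M; R→M.
Player II's best replies: T→L; M→L; B→L.
The unique mutual best reply is (M, L), giving (9, 2).
Player II earns 2 sequentially versus 2 at the Nash outcome: unchanged.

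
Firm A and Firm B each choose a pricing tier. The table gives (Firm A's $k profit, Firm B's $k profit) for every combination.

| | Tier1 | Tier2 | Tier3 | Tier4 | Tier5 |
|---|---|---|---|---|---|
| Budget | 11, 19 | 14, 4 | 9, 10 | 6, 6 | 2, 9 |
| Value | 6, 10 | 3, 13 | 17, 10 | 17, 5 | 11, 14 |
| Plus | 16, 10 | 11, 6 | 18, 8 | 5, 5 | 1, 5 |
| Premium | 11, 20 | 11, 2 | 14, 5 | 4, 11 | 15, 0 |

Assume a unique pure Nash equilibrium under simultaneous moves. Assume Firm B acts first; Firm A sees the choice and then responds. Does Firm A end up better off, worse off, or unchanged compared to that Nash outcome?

Solve by backward induction (Firm B leads).
- Tier1: Firm A compares 11, 6, 16, 11 and picks Plus; Firm B would get 10.
- Tier2: Firm A compares 14, 3, 11, 11 and picks Budget; Firm B would get 4.
- Tier3: Firm A compares 9, 17, 18, 14 and picks Plus; Firm B would get 8.
- Tier4: Firm A compares 6, 17, 5, 4 and picks Value; Firm B would get 5.
- Tier5: Firm A compares 2, 11, 1, 15 and picks Premium; Firm B would get 0.
Among 10, 4, 8, 5, 0, the best is 10 at Tier1. Subgame-perfect outcome: (Plus, Tier1) with payoffs (16, 10).
Under simultaneous play:
Firm A's best replies: Tier1→Plus; Tier2→Budget; Tier3→Plus; Tier4→Value; Tier5→Premium.
Firm B's best replies: Budget→Tier1; Value→Tier5; Plus→Tier1; Premium→Tier1.
Only (Plus, Tier1) has each player best-responding; Nash payoffs (16, 10).
Firm A earns 16 sequentially versus 16 at the Nash outcome: unchanged.

unchanged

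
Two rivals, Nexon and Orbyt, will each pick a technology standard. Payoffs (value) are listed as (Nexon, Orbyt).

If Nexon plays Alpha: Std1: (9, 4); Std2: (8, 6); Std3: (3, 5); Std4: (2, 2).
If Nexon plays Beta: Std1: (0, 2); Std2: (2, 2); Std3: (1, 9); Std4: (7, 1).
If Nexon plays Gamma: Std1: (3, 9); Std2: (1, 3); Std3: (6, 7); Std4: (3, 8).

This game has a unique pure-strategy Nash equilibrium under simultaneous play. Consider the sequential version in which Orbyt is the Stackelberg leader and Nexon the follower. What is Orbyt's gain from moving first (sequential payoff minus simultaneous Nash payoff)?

Solve by backward induction (Orbyt leads).
- Std1 → Nexon plays Alpha (best of 9, 0, 3); Orbyt gets 4.
- Std2 → Nexon plays Alpha (best of 8, 2, 1); Orbyt gets 6.
- Std3 → Nexon plays Gamma (best of 3, 1, 6); Orbyt gets 7.
- Std4 → Nexon plays Beta (best of 2, 7, 3); Orbyt gets 1.
Among 4, 6, 7, 1, the best is 7 at Std3. Subgame-perfect outcome: (Gamma, Std3) with payoffs (6, 7).
For the simultaneous game, intersect best replies.
Nexon's best replies: Std1→Alpha; Std2→Alpha; Std3→Gamma; Std4→Beta.
Orbyt's best replies: Alpha→Std2; Beta→Std3; Gamma→Std1.
The unique mutual best reply is (Alpha, Std2), giving (8, 6).
Orbyt's commitment gain: 7 − 6 = 1.

1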